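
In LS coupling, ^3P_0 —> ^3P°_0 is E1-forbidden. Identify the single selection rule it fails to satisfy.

the J=0 ↔ J=0 exclusion

ΔL = 0, ±1 (not L=0↔0): L: 1 → 1, ΔL = +0 — ok.
ΔS = 0: S: 1 → 1 — ok.
ΔJ = 0, ±1 (not J=0↔0): J: 0 → 0, ΔJ = +0 — fails.
Parity must change: even → odd — ok.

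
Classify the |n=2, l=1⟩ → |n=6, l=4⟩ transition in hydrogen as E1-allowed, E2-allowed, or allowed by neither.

neither

Δl = 4 − 1 = +3; l_i + l_f = 5.
E1 (Δl = ±1): not satisfied.
E2 (Δl = 0,±2, l_i+l_f ≥ 2): not satisfied.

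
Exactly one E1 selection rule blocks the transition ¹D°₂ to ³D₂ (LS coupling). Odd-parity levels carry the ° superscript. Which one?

the ΔS = 0 rule

Parity must change: odd → even — ✓.
ΔS = 0: S: 0 → 1 — ✗.
ΔL = 0, ±1 (not L=0↔0): L: 2 → 2, ΔL = +0 — ✓.
ΔJ = 0, ±1 (not J=0↔0): J: 2 → 2, ΔJ = +0 — ✓.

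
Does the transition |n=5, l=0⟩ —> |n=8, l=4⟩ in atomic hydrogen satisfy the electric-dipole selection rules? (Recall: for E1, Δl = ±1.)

forbidden

Initial l = 0, final l = 4, so Δl = +4. E1 requires Δl = ±1: fails.
The transition is electric-dipole forbidden.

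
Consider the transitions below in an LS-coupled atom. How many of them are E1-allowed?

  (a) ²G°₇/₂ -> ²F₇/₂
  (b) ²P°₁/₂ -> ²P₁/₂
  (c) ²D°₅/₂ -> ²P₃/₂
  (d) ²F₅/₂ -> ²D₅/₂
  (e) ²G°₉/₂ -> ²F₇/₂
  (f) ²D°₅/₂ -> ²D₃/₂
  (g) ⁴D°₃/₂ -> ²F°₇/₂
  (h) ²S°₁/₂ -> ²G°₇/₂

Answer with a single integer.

(a) allowed
(b) allowed
(c) allowed
(d) forbidden (parity fails)
(e) allowed
(f) allowed
(g) forbidden (parity, ΔS, ΔJ fail)
(h) forbidden (parity, ΔL, ΔJ fail)
Total allowed: 5 of 8.

5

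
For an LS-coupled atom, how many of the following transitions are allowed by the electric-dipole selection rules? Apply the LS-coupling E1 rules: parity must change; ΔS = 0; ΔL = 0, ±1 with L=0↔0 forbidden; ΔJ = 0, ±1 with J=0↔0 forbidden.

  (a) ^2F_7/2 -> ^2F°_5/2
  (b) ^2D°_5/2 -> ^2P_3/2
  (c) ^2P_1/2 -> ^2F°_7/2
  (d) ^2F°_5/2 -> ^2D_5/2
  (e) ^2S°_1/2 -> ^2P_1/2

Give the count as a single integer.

(a) allowed
(b) allowed
(c) forbidden (ΔL, ΔJ fail)
(d) allowed
(e) allowed
Total allowed: 4 of 5.

4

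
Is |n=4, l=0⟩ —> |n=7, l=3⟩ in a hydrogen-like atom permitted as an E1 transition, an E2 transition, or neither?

Δl = 3 − 0 = +3; l_i + l_f = 3.
E1 (Δl = ±1): not satisfied.
E2 (Δl = 0,±2, l_i+l_f ≥ 2): not satisfied.

neither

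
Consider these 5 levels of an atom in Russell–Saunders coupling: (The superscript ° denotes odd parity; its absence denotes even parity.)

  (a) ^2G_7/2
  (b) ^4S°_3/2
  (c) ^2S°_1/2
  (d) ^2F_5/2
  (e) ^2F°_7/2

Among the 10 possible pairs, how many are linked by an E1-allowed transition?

2

(a)–(b): forbidden (ΔS, ΔL, ΔJ).
(a)–(c): forbidden (ΔL, ΔJ).
(a)–(d): forbidden (parity).
(a)–(e): allowed.
(b)–(c): forbidden (parity, ΔS, ΔL).
(b)–(d): forbidden (ΔS, ΔL).
(b)–(e): forbidden (parity, ΔS, ΔL, ΔJ).
(c)–(d): forbidden (ΔL, ΔJ).
(c)–(e): forbidden (parity, ΔL, ΔJ).
(d)–(e): allowed.
Allowed pairs: 2 of 10.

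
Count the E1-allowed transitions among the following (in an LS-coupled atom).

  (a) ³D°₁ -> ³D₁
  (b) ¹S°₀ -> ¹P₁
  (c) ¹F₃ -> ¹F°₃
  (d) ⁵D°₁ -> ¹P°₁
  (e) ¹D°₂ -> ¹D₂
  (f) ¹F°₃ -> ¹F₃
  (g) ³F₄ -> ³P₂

5

(a) allowed
(b) allowed
(c) allowed
(d) forbidden (parity, ΔS fail)
(e) allowed
(f) allowed
(g) forbidden (parity, ΔL, ΔJ fail)
Total allowed: 5 of 7.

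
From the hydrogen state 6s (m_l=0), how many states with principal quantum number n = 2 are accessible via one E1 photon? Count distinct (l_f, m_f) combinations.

E1 requires Δl = ±1, so l_f ∈ {-1, 1}; with 0 ≤ l_f ≤ n_f−1 = 1, the allowed l_f values are {1}.
For l_f = 1: m_f ∈ {m_i−1, m_i, m_i+1} ∩ [−1, 1] = {-1, 0, 1} → 3 states.
Total: 3.

3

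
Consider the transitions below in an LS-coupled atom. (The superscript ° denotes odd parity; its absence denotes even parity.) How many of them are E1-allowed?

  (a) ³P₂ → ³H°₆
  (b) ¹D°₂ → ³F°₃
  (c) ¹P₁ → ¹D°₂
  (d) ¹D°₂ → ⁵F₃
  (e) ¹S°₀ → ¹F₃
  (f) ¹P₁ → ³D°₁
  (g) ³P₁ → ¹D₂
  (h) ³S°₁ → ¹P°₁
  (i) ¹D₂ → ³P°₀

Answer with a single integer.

(a) forbidden (ΔL, ΔJ fail)
(b) forbidden (parity, ΔS fail)
(c) allowed
(d) forbidden (ΔS fails)
(e) forbidden (ΔL, ΔJ fail)
(f) forbidden (ΔS fails)
(g) forbidden (parity, ΔS fail)
(h) forbidden (parity, ΔS fail)
(i) forbidden (ΔS, ΔJ fail)
Total allowed: 1 of 9.

1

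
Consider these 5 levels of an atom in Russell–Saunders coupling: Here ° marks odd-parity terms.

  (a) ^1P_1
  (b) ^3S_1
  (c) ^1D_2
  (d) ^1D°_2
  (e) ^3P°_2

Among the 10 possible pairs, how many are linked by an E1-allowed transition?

(a)–(b): forbidden (parity, ΔS).
(a)–(c): forbidden (parity).
(a)–(d): allowed.
(a)–(e): forbidden (ΔS).
(b)–(c): forbidden (parity, ΔS, ΔL).
(b)–(d): forbidden (ΔS, ΔL).
(b)–(e): allowed.
(c)–(d): allowed.
(c)–(e): forbidden (ΔS).
(d)–(e): forbidden (parity, ΔS).
Allowed pairs: 3 of 10.

3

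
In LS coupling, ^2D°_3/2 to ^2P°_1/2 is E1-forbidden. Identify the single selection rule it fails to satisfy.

parity

Initial level: S=1/2, L=2, J=3/2, parity odd. Final level: S=1/2, L=1, J=1/2, parity odd.
Parity must change: odd → odd — violated.
ΔS = 0: S: 1/2 → 1/2 — satisfied.
ΔL = 0, ±1 (not L=0↔0): L: 2 → 1, ΔL = -1 — satisfied.
ΔJ = 0, ±1 (not J=0↔0): J: 3/2 → 1/2, ΔJ = -1 — satisfied.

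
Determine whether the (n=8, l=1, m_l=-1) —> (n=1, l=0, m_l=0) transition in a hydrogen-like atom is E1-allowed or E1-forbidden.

allowed

Δl = 0 − 1 = -1; the E1 rule Δl = ±1 is ✓.
m_l: -1 → 0 (Δm_l = +1). |Δm_l| ≤ 1 ✓.
All E1 selection rules are satisfied.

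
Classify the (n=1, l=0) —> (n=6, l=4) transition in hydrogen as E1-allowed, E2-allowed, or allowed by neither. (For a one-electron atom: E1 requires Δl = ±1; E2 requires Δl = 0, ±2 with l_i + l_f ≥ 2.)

neither

Δl = 4 − 0 = +4; l_i + l_f = 4.
E1 (Δl = ±1): not satisfied.
E2 (Δl = 0,±2, l_i+l_f ≥ 2): not satisfied.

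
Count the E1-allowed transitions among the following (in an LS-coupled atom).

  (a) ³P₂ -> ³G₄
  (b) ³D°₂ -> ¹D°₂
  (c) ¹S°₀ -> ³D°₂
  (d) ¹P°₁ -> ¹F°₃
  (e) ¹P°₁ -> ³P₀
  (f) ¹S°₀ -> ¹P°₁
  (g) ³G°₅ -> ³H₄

(a) forbidden (parity, ΔL, ΔJ fail)
(b) forbidden (parity, ΔS fail)
(c) forbidden (parity, ΔS, ΔL, ΔJ fail)
(d) forbidden (parity, ΔL, ΔJ fail)
(e) forbidden (ΔS fails)
(f) forbidden (parity fails)
(g) allowed
Total allowed: 1 of 7.

1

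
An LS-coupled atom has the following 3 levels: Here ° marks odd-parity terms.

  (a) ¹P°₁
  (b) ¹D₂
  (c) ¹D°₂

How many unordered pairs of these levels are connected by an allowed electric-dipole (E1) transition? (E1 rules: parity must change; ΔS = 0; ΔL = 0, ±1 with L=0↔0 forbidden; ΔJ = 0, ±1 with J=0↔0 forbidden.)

2

(a)–(b): allowed.
(a)–(c): forbidden (parity).
(b)–(c): allowed.
Allowed pairs: 2 of 3.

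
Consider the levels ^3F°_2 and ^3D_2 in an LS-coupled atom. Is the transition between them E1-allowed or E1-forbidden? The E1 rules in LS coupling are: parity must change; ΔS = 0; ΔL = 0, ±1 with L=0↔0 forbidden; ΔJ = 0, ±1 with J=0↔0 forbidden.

Reading off the term symbols: S 1→1, L 3→2, J 2→2, parity odd→even.
ΔS = 0: S: 1 → 1 — satisfied.
ΔL = 0, ±1 (not L=0↔0): L: 3 → 2, ΔL = -1 — satisfied.
Parity must change: odd → even — satisfied.
ΔJ = 0, ±1 (not J=0↔0): J: 2 → 2, ΔJ = +0 — satisfied.
All four E1 rules are satisfied.

allowed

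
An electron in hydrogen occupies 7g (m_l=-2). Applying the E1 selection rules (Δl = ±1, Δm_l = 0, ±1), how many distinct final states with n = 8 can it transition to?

6

E1 requires Δl = ±1, so l_f ∈ {3, 5}; with 0 ≤ l_f ≤ n_f−1 = 7, the allowed l_f values are {3, 5}.
For l_f = 3: m_f ∈ {m_i−1, m_i, m_i+1} ∩ [−3, 3] = {-3, -2, -1} → 3 states.
For l_f = 5: m_f ∈ {m_i−1, m_i, m_i+1} ∩ [−5, 5] = {-3, -2, -1} → 3 states.
Total: 6.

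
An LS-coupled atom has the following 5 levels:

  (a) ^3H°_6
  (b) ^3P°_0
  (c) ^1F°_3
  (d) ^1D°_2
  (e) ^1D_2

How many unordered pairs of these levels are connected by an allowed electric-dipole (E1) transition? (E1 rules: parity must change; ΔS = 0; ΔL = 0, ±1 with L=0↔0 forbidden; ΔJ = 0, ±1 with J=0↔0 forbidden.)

(a)–(b): forbidden (parity, ΔL, ΔJ).
(a)–(c): forbidden (parity, ΔS, ΔL, ΔJ).
(a)–(d): forbidden (parity, ΔS, ΔL, ΔJ).
(a)–(e): forbidden (ΔS, ΔL, ΔJ).
(b)–(c): forbidden (parity, ΔS, ΔL, ΔJ).
(b)–(d): forbidden (parity, ΔS, ΔJ).
(b)–(e): forbidden (ΔS, ΔJ).
(c)–(d): forbidden (parity).
(c)–(e): allowed.
(d)–(e): allowed.
Allowed pairs: 2 of 10.

2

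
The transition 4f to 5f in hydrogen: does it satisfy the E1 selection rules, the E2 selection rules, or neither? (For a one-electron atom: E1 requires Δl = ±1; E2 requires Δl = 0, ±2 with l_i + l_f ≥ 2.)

E2

Δl = 3 − 3 = +0; l_i + l_f = 6.
E1 (Δl = ±1): not satisfied.
E2 (Δl = 0,±2, l_i+l_f ≥ 2): satisfied.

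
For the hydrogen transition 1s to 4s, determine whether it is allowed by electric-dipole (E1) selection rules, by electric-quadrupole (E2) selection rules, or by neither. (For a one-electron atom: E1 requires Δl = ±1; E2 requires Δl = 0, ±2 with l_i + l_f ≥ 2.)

neither

Δl = 0 − 0 = +0; l_i + l_f = 0.
E1 (Δl = ±1): not satisfied.
E2 (Δl = 0,±2, l_i+l_f ≥ 2): not satisfied.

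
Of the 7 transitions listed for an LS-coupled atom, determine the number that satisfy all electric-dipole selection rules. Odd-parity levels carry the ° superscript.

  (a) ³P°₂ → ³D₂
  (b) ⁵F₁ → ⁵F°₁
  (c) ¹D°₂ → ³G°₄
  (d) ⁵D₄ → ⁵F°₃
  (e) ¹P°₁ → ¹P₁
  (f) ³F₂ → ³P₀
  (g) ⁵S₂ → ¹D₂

4

(a) allowed
(b) allowed
(c) forbidden (parity, ΔS, ΔL, ΔJ fail)
(d) allowed
(e) allowed
(f) forbidden (parity, ΔL, ΔJ fail)
(g) forbidden (parity, ΔS, ΔL fail)
Total allowed: 4 of 7.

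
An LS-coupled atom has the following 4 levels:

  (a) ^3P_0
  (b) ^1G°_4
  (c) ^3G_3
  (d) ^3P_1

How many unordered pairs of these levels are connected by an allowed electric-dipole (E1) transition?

0

(a)–(b): forbidden (ΔS, ΔL, ΔJ).
(a)–(c): forbidden (parity, ΔL, ΔJ).
(a)–(d): forbidden (parity).
(b)–(c): forbidden (ΔS).
(b)–(d): forbidden (ΔS, ΔL, ΔJ).
(c)–(d): forbidden (parity, ΔL, ΔJ).
Allowed pairs: 0 of 6.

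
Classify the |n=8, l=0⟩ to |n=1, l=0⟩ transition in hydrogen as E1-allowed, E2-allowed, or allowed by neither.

Δl = 0 − 0 = +0; l_i + l_f = 0.
E1 (Δl = ±1): not satisfied.
E2 (Δl = 0,±2, l_i+l_f ≥ 2): not satisfied.

neither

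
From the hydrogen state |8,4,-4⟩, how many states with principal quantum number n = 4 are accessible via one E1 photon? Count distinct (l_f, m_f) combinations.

E1 requires Δl = ±1, so l_f ∈ {3, 5}; with 0 ≤ l_f ≤ n_f−1 = 3, the allowed l_f values are {3}.
For l_f = 3: m_f ∈ {m_i−1, m_i, m_i+1} ∩ [−3, 3] = {-3} → 1 state.
Total: 1.

1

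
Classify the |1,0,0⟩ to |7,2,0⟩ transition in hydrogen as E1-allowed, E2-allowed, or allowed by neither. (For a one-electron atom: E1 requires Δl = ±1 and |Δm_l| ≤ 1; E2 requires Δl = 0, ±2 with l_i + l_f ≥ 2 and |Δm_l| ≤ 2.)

Δl = 2 − 0 = +2; l_i + l_f = 2.
Δm_l = +0.
E1 (Δl = ±1, |Δm_l| ≤ 1): not satisfied.
E2 (Δl = 0,±2, l_i+l_f ≥ 2, |Δm_l| ≤ 2): satisfied.

E2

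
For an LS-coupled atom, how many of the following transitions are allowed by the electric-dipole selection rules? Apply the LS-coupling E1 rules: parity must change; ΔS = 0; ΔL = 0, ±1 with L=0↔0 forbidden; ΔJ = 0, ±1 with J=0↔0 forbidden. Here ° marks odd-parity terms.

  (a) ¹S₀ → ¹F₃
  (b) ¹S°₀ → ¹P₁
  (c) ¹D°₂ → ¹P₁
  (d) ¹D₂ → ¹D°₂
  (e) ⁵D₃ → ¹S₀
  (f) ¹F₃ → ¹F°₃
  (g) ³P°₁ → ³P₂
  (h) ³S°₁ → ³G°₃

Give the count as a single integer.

(a) forbidden (parity, ΔL, ΔJ fail)
(b) allowed
(c) allowed
(d) allowed
(e) forbidden (parity, ΔS, ΔL, ΔJ fail)
(f) allowed
(g) allowed
(h) forbidden (parity, ΔL, ΔJ fail)
Total allowed: 5 of 8.

5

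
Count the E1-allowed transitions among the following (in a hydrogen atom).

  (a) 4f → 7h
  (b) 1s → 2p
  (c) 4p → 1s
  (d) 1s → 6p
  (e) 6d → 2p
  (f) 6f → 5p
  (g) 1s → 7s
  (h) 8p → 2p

(a) forbidden — Δl = +2 (E1 requires Δl = ±1)
(b) allowed
(c) allowed
(d) allowed
(e) allowed
(f) forbidden — Δl = -2 (E1 requires Δl = ±1)
(g) forbidden — Δl = +0 (E1 requires Δl = ±1)
(h) forbidden — Δl = +0 (E1 requires Δl = ±1)
Total allowed: 4 of 8.

4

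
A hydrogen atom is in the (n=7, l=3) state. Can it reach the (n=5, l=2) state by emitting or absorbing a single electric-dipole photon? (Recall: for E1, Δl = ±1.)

allowed

Δl = 2 − 3 = -1; the E1 rule Δl = ±1 is ok.
All E1 selection rules are satisfied.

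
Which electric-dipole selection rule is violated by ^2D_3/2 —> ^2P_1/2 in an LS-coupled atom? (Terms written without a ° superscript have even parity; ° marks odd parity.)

parity

Reading off the term symbols: S 1/2→1/2, L 2→1, J 3/2→1/2, parity even→even.
Parity must change: even → even — violated.
ΔL = 0, ±1 (not L=0↔0): L: 2 → 1, ΔL = -1 — satisfied.
ΔS = 0: S: 1/2 → 1/2 — satisfied.
ΔJ = 0, ±1 (not J=0↔0): J: 3/2 → 1/2, ΔJ = -1 — satisfied.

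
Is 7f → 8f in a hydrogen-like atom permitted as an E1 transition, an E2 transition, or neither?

Δl = 3 − 3 = +0; l_i + l_f = 6.
E1 (Δl = ±1): not satisfied.
E2 (Δl = 0,±2, l_i+l_f ≥ 2): satisfied.

E2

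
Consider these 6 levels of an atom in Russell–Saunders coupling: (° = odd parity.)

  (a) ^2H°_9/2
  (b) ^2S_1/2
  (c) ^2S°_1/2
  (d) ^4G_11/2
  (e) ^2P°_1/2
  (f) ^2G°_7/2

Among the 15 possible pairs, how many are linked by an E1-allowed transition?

1

(a)–(b): forbidden (ΔL, ΔJ).
(a)–(c): forbidden (parity, ΔL, ΔJ).
(a)–(d): forbidden (ΔS).
(a)–(e): forbidden (parity, ΔL, ΔJ).
(a)–(f): forbidden (parity).
(b)–(c): forbidden (ΔL).
(b)–(d): forbidden (parity, ΔS, ΔL, ΔJ).
(b)–(e): allowed.
(b)–(f): forbidden (ΔL, ΔJ).
(c)–(d): forbidden (ΔS, ΔL, ΔJ).
(c)–(e): forbidden (parity).
(c)–(f): forbidden (parity, ΔL, ΔJ).
(d)–(e): forbidden (ΔS, ΔL, ΔJ).
(d)–(f): forbidden (ΔS, ΔJ).
(e)–(f): forbidden (parity, ΔL, ΔJ).
Allowed pairs: 1 of 15.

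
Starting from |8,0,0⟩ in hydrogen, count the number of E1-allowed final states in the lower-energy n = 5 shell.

E1 requires Δl = ±1, so l_f ∈ {-1, 1}; with 0 ≤ l_f ≤ n_f−1 = 4, the allowed l_f values are {1}.
For l_f = 1: m_f ∈ {m_i−1, m_i, m_i+1} ∩ [−1, 1] = {-1, 0, 1} → 3 states.
Total: 3.

3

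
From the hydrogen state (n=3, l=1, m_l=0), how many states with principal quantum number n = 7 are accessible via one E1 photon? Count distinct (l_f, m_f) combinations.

4

E1 requires Δl = ±1, so l_f ∈ {0, 2}; with 0 ≤ l_f ≤ n_f−1 = 6, the allowed l_f values are {0, 2}.
For l_f = 0: m_f ∈ {m_i−1, m_i, m_i+1} ∩ [−0, 0] = {0} → 1 state.
For l_f = 2: m_f ∈ {m_i−1, m_i, m_i+1} ∩ [−2, 2] = {-1, 0, 1} → 3 states.
Total: 4.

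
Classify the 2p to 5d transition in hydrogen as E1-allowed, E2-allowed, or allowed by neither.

E1

Δl = 2 − 1 = +1; l_i + l_f = 3.
E1 (Δl = ±1): satisfied.
E2 (Δl = 0,±2, l_i+l_f ≥ 2): not satisfied.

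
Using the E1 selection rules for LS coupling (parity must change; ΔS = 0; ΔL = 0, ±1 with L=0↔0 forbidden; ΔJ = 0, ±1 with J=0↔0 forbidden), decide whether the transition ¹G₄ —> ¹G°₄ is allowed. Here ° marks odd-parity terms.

allowed

Reading off the term symbols: S 0→0, L 4→4, J 4→4, parity even→odd.
Parity must change: even → odd — satisfied.
ΔS = 0: S: 0 → 0 — satisfied.
ΔL = 0, ±1 (not L=0↔0): L: 4 → 4, ΔL = +0 — satisfied.
ΔJ = 0, ±1 (not J=0↔0): J: 4 → 4, ΔJ = +0 — satisfied.
All four E1 rules are satisfied.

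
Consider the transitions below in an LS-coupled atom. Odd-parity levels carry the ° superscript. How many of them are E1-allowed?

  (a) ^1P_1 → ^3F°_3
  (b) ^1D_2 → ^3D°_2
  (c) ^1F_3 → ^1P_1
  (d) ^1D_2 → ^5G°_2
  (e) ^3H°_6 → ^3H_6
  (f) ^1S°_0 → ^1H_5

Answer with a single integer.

1

(a) forbidden (ΔS, ΔL, ΔJ fail)
(b) forbidden (ΔS fails)
(c) forbidden (parity, ΔL, ΔJ fail)
(d) forbidden (ΔS, ΔL fail)
(e) allowed
(f) forbidden (ΔL, ΔJ fail)
Total allowed: 1 of 6.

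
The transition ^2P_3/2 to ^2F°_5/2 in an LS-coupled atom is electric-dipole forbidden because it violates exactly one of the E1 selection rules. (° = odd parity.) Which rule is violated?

ΔL = 0, ±1 (not L=0↔0): L: 1 → 3, ΔL = +2 — violated.
Parity must change: even → odd — satisfied.
ΔS = 0: S: 1/2 → 1/2 — satisfied.
ΔJ = 0, ±1 (not J=0↔0): J: 3/2 → 5/2, ΔJ = +1 — satisfied.

the ΔL = 0, ±1 rule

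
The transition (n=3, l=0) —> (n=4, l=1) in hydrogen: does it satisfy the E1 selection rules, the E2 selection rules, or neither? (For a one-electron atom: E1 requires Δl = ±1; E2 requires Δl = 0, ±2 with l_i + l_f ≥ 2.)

E1

Δl = 1 − 0 = +1; l_i + l_f = 1.
E1 (Δl = ±1): satisfied.
E2 (Δl = 0,±2, l_i+l_f ≥ 2): not satisfied.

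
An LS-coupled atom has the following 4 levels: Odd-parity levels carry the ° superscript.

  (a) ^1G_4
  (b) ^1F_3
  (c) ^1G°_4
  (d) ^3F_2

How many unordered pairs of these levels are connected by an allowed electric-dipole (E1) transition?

2

(a)–(b): forbidden (parity).
(a)–(c): allowed.
(a)–(d): forbidden (parity, ΔS, ΔJ).
(b)–(c): allowed.
(b)–(d): forbidden (parity, ΔS).
(c)–(d): forbidden (ΔS, ΔJ).
Allowed pairs: 2 of 6.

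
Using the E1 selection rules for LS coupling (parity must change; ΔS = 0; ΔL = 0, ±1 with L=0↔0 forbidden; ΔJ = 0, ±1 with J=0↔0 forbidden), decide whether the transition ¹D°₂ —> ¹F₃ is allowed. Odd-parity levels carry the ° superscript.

allowed

Parity must change: odd → even — passes.
ΔS = 0: S: 0 → 0 — passes.
ΔL = 0, ±1 (not L=0↔0): L: 2 → 3, ΔL = +1 — passes.
ΔJ = 0, ±1 (not J=0↔0): J: 2 → 3, ΔJ = +1 — passes.
All four E1 rules are satisfied.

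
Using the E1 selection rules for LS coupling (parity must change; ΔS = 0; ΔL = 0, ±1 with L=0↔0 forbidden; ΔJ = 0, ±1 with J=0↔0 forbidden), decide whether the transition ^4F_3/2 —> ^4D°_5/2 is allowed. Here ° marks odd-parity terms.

allowed

Parity must change: even → odd — ✓.
ΔJ = 0, ±1 (not J=0↔0): J: 3/2 → 5/2, ΔJ = +1 — ✓.
ΔL = 0, ±1 (not L=0↔0): L: 3 → 2, ΔL = -1 — ✓.
ΔS = 0: S: 3/2 → 3/2 — ✓.
All four E1 rules are satisfied.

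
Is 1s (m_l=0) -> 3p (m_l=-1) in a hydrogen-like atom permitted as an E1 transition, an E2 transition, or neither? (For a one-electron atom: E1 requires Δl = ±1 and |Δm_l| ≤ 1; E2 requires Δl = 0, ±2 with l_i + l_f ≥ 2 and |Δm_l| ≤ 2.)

Δl = 1 − 0 = +1; l_i + l_f = 1.
Δm_l = -1.
E1 (Δl = ±1, |Δm_l| ≤ 1): satisfied.
E2 (Δl = 0,±2, l_i+l_f ≥ 2, |Δm_l| ≤ 2): not satisfied.

E1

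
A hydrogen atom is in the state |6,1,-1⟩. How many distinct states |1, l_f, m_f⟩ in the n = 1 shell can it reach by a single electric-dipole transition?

1

E1 requires Δl = ±1, so l_f ∈ {0, 2}; with 0 ≤ l_f ≤ n_f−1 = 0, the allowed l_f values are {0}.
For l_f = 0: m_f ∈ {m_i−1, m_i, m_i+1} ∩ [−0, 0] = {0} → 1 state.
Total: 1.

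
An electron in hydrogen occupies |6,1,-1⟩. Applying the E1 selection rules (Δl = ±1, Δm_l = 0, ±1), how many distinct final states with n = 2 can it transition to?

E1 requires Δl = ±1, so l_f ∈ {0, 2}; with 0 ≤ l_f ≤ n_f−1 = 1, the allowed l_f values are {0}.
For l_f = 0: m_f ∈ {m_i−1, m_i, m_i+1} ∩ [−0, 0] = {0} → 1 state.
Total: 1.

1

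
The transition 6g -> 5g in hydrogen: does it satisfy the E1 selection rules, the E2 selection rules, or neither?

E2

Δl = 4 − 4 = +0; l_i + l_f = 8.
E1 (Δl = ±1): not satisfied.
E2 (Δl = 0,±2, l_i+l_f ≥ 2): satisfied.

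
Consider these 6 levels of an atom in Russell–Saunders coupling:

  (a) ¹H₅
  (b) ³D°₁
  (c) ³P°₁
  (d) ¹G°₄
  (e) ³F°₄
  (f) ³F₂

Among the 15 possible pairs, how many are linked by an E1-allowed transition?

(a)–(b): forbidden (ΔS, ΔL, ΔJ).
(a)–(c): forbidden (ΔS, ΔL, ΔJ).
(a)–(d): allowed.
(a)–(e): forbidden (ΔS, ΔL).
(a)–(f): forbidden (parity, ΔS, ΔL, ΔJ).
(b)–(c): forbidden (parity).
(b)–(d): forbidden (parity, ΔS, ΔL, ΔJ).
(b)–(e): forbidden (parity, ΔJ).
(b)–(f): allowed.
(c)–(d): forbidden (parity, ΔS, ΔL, ΔJ).
(c)–(e): forbidden (parity, ΔL, ΔJ).
(c)–(f): forbidden (ΔL).
(d)–(e): forbidden (parity, ΔS).
(d)–(f): forbidden (ΔS, ΔJ).
(e)–(f): forbidden (ΔJ).
Allowed pairs: 2 of 15.

2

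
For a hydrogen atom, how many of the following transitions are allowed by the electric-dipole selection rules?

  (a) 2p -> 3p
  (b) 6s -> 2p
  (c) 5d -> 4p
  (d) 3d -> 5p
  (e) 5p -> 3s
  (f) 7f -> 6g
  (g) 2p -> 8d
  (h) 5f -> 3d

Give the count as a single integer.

(a) forbidden — Δl = +0 (E1 requires Δl = ±1)
(b) allowed
(c) allowed
(d) allowed
(e) allowed
(f) allowed
(g) allowed
(h) allowed
Total allowed: 7 of 8.

7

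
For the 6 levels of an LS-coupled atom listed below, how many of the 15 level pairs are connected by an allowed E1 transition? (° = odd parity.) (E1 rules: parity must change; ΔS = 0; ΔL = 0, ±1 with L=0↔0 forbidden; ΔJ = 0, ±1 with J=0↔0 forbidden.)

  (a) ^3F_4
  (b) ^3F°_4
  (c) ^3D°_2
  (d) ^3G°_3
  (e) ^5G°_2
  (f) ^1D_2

2

(a)–(b): allowed.
(a)–(c): forbidden (ΔJ).
(a)–(d): allowed.
(a)–(e): forbidden (ΔS, ΔJ).
(a)–(f): forbidden (parity, ΔS, ΔJ).
(b)–(c): forbidden (parity, ΔJ).
(b)–(d): forbidden (parity).
(b)–(e): forbidden (parity, ΔS, ΔJ).
(b)–(f): forbidden (ΔS, ΔJ).
(c)–(d): forbidden (parity, ΔL).
(c)–(e): forbidden (parity, ΔS, ΔL).
(c)–(f): forbidden (ΔS).
(d)–(e): forbidden (parity, ΔS).
(d)–(f): forbidden (ΔS, ΔL).
(e)–(f): forbidden (ΔS, ΔL).
Allowed pairs: 2 of 15.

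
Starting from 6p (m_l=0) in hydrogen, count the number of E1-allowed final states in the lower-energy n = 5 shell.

E1 requires Δl = ±1, so l_f ∈ {0, 2}; with 0 ≤ l_f ≤ n_f−1 = 4, the allowed l_f values are {0, 2}.
For l_f = 0: m_f ∈ {m_i−1, m_i, m_i+1} ∩ [−0, 0] = {0} → 1 state.
For l_f = 2: m_f ∈ {m_i−1, m_i, m_i+1} ∩ [−2, 2] = {-1, 0, 1} → 3 states.
Total: 4.

4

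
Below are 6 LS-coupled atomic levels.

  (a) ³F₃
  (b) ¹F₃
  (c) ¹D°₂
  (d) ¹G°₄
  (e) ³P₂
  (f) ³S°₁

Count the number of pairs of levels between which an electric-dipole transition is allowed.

(a)–(b): forbidden (parity, ΔS).
(a)–(c): forbidden (ΔS).
(a)–(d): forbidden (ΔS).
(a)–(e): forbidden (parity, ΔL).
(a)–(f): forbidden (ΔL, ΔJ).
(b)–(c): allowed.
(b)–(d): allowed.
(b)–(e): forbidden (parity, ΔS, ΔL).
(b)–(f): forbidden (ΔS, ΔL, ΔJ).
(c)–(d): forbidden (parity, ΔL, ΔJ).
(c)–(e): forbidden (ΔS).
(c)–(f): forbidden (parity, ΔS, ΔL).
(d)–(e): forbidden (ΔS, ΔL, ΔJ).
(d)–(f): forbidden (parity, ΔS, ΔL, ΔJ).
(e)–(f): allowed.
Allowed pairs: 3 of 15.

3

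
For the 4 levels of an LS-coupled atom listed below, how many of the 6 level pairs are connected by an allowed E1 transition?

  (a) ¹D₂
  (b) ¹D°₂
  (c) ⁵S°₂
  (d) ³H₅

1

(a)–(b): allowed.
(a)–(c): forbidden (ΔS, ΔL).
(a)–(d): forbidden (parity, ΔS, ΔL, ΔJ).
(b)–(c): forbidden (parity, ΔS, ΔL).
(b)–(d): forbidden (ΔS, ΔL, ΔJ).
(c)–(d): forbidden (ΔS, ΔL, ΔJ).
Allowed pairs: 1 of 6.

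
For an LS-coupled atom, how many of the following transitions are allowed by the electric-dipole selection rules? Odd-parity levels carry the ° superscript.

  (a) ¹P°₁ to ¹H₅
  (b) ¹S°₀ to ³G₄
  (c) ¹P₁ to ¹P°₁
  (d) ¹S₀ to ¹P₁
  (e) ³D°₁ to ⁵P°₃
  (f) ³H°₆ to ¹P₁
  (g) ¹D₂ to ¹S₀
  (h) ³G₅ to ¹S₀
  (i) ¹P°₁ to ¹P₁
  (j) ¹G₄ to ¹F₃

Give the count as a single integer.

(a) forbidden (ΔL, ΔJ fail)
(b) forbidden (ΔS, ΔL, ΔJ fail)
(c) allowed
(d) forbidden (parity fails)
(e) forbidden (parity, ΔS, ΔJ fail)
(f) forbidden (ΔS, ΔL, ΔJ fail)
(g) forbidden (parity, ΔL, ΔJ fail)
(h) forbidden (parity, ΔS, ΔL, ΔJ fail)
(i) allowed
(j) forbidden (parity fails)
Total allowed: 2 of 10.

2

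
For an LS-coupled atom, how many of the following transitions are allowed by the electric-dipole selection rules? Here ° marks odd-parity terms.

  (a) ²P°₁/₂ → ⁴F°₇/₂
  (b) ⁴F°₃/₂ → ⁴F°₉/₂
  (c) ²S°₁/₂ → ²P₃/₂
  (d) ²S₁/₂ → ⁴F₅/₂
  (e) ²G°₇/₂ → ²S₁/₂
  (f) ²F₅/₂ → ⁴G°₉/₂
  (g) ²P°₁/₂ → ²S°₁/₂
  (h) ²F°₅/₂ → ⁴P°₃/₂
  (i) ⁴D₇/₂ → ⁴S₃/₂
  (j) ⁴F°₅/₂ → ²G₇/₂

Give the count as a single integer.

(a) forbidden (parity, ΔS, ΔL, ΔJ fail)
(b) forbidden (parity, ΔJ fail)
(c) allowed
(d) forbidden (parity, ΔS, ΔL, ΔJ fail)
(e) forbidden (ΔL, ΔJ fail)
(f) forbidden (ΔS, ΔJ fail)
(g) forbidden (parity fails)
(h) forbidden (parity, ΔS, ΔL fail)
(i) forbidden (parity, ΔL, ΔJ fail)
(j) forbidden (ΔS fails)
Total allowed: 1 of 10.

1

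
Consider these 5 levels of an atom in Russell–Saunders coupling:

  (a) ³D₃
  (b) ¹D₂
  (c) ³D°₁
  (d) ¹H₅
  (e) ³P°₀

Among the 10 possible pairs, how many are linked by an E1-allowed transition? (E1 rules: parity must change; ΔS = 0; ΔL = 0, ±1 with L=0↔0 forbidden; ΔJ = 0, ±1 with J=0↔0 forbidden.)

(a)–(b): forbidden (parity, ΔS).
(a)–(c): forbidden (ΔJ).
(a)–(d): forbidden (parity, ΔS, ΔL, ΔJ).
(a)–(e): forbidden (ΔJ).
(b)–(c): forbidden (ΔS).
(b)–(d): forbidden (parity, ΔL, ΔJ).
(b)–(e): forbidden (ΔS, ΔJ).
(c)–(d): forbidden (ΔS, ΔL, ΔJ).
(c)–(e): forbidden (parity).
(d)–(e): forbidden (ΔS, ΔL, ΔJ).
Allowed pairs: 0 of 10.

0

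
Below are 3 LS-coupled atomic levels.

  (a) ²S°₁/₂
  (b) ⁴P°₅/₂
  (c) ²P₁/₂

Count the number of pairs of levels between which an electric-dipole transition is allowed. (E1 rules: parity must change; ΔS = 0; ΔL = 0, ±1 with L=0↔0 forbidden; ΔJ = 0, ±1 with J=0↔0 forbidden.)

1

(a)–(b): forbidden (parity, ΔS, ΔJ).
(a)–(c): allowed.
(b)–(c): forbidden (ΔS, ΔJ).
Allowed pairs: 1 of 3.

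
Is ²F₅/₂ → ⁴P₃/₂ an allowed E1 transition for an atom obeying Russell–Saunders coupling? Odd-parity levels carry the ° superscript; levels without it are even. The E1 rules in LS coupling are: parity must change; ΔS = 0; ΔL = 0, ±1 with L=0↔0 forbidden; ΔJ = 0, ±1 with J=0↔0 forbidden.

forbidden

Initial level: S=1/2, L=3, J=5/2, parity even. Final level: S=3/2, L=1, J=3/2, parity even.
Parity must change: even → even — ✗.
ΔS = 0: S: 1/2 → 3/2 — ✗.
ΔL = 0, ±1 (not L=0↔0): L: 3 → 1, ΔL = -2 — ✗.
ΔJ = 0, ±1 (not J=0↔0): J: 5/2 → 3/2, ΔJ = -1 — ✓.
Rule(s) violated: parity, ΔS, ΔL.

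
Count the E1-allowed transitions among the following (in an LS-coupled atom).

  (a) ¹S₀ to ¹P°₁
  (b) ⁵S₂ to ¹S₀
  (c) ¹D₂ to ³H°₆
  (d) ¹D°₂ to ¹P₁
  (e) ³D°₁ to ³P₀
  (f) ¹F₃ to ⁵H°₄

(a) allowed
(b) forbidden (parity, ΔS, ΔL, ΔJ fail)
(c) forbidden (ΔS, ΔL, ΔJ fail)
(d) allowed
(e) allowed
(f) forbidden (ΔS, ΔL fail)
Total allowed: 3 of 6.

3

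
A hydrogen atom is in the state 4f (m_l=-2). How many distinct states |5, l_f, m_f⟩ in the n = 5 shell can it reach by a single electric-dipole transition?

E1 requires Δl = ±1, so l_f ∈ {2, 4}; with 0 ≤ l_f ≤ n_f−1 = 4, the allowed l_f values are {2, 4}.
For l_f = 2: m_f ∈ {m_i−1, m_i, m_i+1} ∩ [−2, 2] = {-2, -1} → 2 states.
For l_f = 4: m_f ∈ {m_i−1, m_i, m_i+1} ∩ [−4, 4] = {-3, -2, -1} → 3 states.
Total: 5.

5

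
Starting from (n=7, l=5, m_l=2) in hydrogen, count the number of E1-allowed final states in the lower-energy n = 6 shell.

E1 requires Δl = ±1, so l_f ∈ {4, 6}; with 0 ≤ l_f ≤ n_f−1 = 5, the allowed l_f values are {4}.
For l_f = 4: m_f ∈ {m_i−1, m_i, m_i+1} ∩ [−4, 4] = {1, 2, 3} → 3 states.
Total: 3.

3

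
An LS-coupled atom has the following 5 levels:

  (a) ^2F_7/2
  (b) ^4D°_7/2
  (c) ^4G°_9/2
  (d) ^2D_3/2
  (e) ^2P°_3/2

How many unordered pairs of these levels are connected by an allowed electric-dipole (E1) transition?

1

(a)–(b): forbidden (ΔS).
(a)–(c): forbidden (ΔS).
(a)–(d): forbidden (parity, ΔJ).
(a)–(e): forbidden (ΔL, ΔJ).
(b)–(c): forbidden (parity, ΔL).
(b)–(d): forbidden (ΔS, ΔJ).
(b)–(e): forbidden (parity, ΔS, ΔJ).
(c)–(d): forbidden (ΔS, ΔL, ΔJ).
(c)–(e): forbidden (parity, ΔS, ΔL, ΔJ).
(d)–(e): allowed.
Allowed pairs: 1 of 10.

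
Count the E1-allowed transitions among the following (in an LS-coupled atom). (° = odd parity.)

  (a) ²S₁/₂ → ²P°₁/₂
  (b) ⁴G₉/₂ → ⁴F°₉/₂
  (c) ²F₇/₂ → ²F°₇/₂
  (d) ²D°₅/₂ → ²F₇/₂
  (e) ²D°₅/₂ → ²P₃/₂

(a) allowed
(b) allowed
(c) allowed
(d) allowed
(e) allowed
Total allowed: 5 of 5.

5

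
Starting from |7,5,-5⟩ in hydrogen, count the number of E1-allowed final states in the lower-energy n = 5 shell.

1

E1 requires Δl = ±1, so l_f ∈ {4, 6}; with 0 ≤ l_f ≤ n_f−1 = 4, the allowed l_f values are {4}.
For l_f = 4: m_f ∈ {m_i−1, m_i, m_i+1} ∩ [−4, 4] = {-4} → 1 state.
Total: 1.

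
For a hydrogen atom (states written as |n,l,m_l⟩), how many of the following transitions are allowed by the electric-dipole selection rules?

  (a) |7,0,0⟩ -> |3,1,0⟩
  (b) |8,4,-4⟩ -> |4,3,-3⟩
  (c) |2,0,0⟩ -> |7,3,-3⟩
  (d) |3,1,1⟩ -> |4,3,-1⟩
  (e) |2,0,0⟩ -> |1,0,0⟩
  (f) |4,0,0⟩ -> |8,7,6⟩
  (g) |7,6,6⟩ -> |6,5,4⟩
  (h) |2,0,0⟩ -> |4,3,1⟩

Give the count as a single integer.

2

(a) allowed
(b) allowed
(c) forbidden — Δl = +3 (E1 requires Δl = ±1); Δm_l = -3 (E1 requires Δm_l = 0, ±1)
(d) forbidden — Δl = +2 (E1 requires Δl = ±1); Δm_l = -2 (E1 requires Δm_l = 0, ±1)
(e) forbidden — Δl = +0 (E1 requires Δl = ±1)
(f) forbidden — Δl = +7 (E1 requires Δl = ±1); Δm_l = +6 (E1 requires Δm_l = 0, ±1)
(g) forbidden — Δm_l = -2 (E1 requires Δm_l = 0, ±1)
(h) forbidden — Δl = +3 (E1 requires Δl = ±1)
Total allowed: 2 of 8.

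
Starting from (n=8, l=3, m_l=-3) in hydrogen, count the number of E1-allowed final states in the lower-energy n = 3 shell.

1

E1 requires Δl = ±1, so l_f ∈ {2, 4}; with 0 ≤ l_f ≤ n_f−1 = 2, the allowed l_f values are {2}.
For l_f = 2: m_f ∈ {m_i−1, m_i, m_i+1} ∩ [−2, 2] = {-2} → 1 state.
Total: 1.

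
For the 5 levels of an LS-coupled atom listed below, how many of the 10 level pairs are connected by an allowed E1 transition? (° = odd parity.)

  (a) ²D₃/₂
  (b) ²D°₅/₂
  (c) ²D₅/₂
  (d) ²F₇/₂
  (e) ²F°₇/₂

5

(a)–(b): allowed.
(a)–(c): forbidden (parity).
(a)–(d): forbidden (parity, ΔJ).
(a)–(e): forbidden (ΔJ).
(b)–(c): allowed.
(b)–(d): allowed.
(b)–(e): forbidden (parity).
(c)–(d): forbidden (parity).
(c)–(e): allowed.
(d)–(e): allowed.
Allowed pairs: 5 of 10.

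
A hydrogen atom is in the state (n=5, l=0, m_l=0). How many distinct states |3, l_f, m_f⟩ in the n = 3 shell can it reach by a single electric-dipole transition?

3

E1 requires Δl = ±1, so l_f ∈ {-1, 1}; with 0 ≤ l_f ≤ n_f−1 = 2, the allowed l_f values are {1}.
For l_f = 1: m_f ∈ {m_i−1, m_i, m_i+1} ∩ [−1, 1] = {-1, 0, 1} → 3 states.
Total: 3.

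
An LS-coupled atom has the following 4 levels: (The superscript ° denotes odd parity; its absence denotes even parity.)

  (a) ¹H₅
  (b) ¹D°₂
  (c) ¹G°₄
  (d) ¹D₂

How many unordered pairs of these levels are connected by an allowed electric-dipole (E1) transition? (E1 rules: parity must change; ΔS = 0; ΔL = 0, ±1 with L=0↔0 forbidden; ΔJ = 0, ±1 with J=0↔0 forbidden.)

(a)–(b): forbidden (ΔL, ΔJ).
(a)–(c): allowed.
(a)–(d): forbidden (parity, ΔL, ΔJ).
(b)–(c): forbidden (parity, ΔL, ΔJ).
(b)–(d): allowed.
(c)–(d): forbidden (ΔL, ΔJ).
Allowed pairs: 2 of 6.

2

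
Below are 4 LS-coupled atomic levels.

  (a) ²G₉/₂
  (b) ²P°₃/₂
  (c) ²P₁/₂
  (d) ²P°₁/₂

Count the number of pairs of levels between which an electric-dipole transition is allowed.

(a)–(b): forbidden (ΔL, ΔJ).
(a)–(c): forbidden (parity, ΔL, ΔJ).
(a)–(d): forbidden (ΔL, ΔJ).
(b)–(c): allowed.
(b)–(d): forbidden (parity).
(c)–(d): allowed.
Allowed pairs: 2 of 6.

2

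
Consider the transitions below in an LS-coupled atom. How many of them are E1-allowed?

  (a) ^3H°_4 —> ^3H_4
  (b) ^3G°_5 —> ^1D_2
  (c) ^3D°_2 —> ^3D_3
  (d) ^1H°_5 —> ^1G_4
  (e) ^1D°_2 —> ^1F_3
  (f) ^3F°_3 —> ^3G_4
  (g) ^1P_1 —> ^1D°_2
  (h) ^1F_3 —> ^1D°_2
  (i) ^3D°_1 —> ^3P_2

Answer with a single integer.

8

(a) allowed
(b) forbidden (ΔS, ΔL, ΔJ fail)
(c) allowed
(d) allowed
(e) allowed
(f) allowed
(g) allowed
(h) allowed
(i) allowed
Total allowed: 8 of 9.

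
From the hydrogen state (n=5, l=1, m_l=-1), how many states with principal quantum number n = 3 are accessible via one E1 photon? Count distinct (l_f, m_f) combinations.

4

E1 requires Δl = ±1, so l_f ∈ {0, 2}; with 0 ≤ l_f ≤ n_f−1 = 2, the allowed l_f values are {0, 2}.
For l_f = 0: m_f ∈ {m_i−1, m_i, m_i+1} ∩ [−0, 0] = {0} → 1 state.
For l_f = 2: m_f ∈ {m_i−1, m_i, m_i+1} ∩ [−2, 2] = {-2, -1, 0} → 3 states.
Total: 4.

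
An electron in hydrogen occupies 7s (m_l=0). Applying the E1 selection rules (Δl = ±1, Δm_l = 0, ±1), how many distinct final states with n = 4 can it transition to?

3

E1 requires Δl = ±1, so l_f ∈ {-1, 1}; with 0 ≤ l_f ≤ n_f−1 = 3, the allowed l_f values are {1}.
For l_f = 1: m_f ∈ {m_i−1, m_i, m_i+1} ∩ [−1, 1] = {-1, 0, 1} → 3 states.
Total: 3.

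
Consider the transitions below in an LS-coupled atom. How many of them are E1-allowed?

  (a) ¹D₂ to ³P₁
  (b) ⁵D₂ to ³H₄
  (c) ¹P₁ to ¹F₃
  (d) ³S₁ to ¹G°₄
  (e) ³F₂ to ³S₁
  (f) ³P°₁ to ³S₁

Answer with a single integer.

(a) forbidden (parity, ΔS fail)
(b) forbidden (parity, ΔS, ΔL, ΔJ fail)
(c) forbidden (parity, ΔL, ΔJ fail)
(d) forbidden (ΔS, ΔL, ΔJ fail)
(e) forbidden (parity, ΔL fail)
(f) allowed
Total allowed: 1 of 6.

1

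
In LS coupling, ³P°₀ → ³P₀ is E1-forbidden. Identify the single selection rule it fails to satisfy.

Initial level: S=1, L=1, J=0, parity odd. Final level: S=1, L=1, J=0, parity even.
Parity must change: odd → even — passes.
ΔS = 0: S: 1 → 1 — passes.
ΔL = 0, ±1 (not L=0↔0): L: 1 → 1, ΔL = +0 — passes.
ΔJ = 0, ±1 (not J=0↔0): J: 0 → 0, ΔJ = +0 — fails.

the J=0 ↔ J=0 exclusion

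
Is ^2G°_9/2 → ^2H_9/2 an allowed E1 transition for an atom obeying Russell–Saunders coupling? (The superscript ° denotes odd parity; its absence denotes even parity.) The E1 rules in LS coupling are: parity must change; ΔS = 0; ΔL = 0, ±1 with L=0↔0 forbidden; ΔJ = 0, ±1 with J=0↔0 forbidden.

allowed

Parity must change: odd → even — ok.
ΔS = 0: S: 1/2 → 1/2 — ok.
ΔL = 0, ±1 (not L=0↔0): L: 4 → 5, ΔL = +1 — ok.
ΔJ = 0, ±1 (not J=0↔0): J: 9/2 → 9/2, ΔJ = +0 — ok.
All four E1 rules are satisfied.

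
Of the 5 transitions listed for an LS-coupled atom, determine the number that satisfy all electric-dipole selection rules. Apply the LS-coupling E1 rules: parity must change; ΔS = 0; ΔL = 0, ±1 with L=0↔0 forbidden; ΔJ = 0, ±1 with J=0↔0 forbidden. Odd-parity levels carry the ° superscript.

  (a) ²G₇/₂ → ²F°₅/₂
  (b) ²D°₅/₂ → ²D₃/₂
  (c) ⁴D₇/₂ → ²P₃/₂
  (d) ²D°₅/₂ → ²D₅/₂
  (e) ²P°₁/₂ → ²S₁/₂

4

(a) allowed
(b) allowed
(c) forbidden (parity, ΔS, ΔJ fail)
(d) allowed
(e) allowed
Total allowed: 4 of 5.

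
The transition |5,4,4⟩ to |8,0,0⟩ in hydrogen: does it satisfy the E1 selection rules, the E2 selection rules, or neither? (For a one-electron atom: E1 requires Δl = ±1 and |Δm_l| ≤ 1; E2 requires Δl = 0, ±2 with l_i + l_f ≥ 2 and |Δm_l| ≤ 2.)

Δl = 0 − 4 = -4; l_i + l_f = 4.
Δm_l = -4.
E1 (Δl = ±1, |Δm_l| ≤ 1): not satisfied.
E2 (Δl = 0,±2, l_i+l_f ≥ 2, |Δm_l| ≤ 2): not satisfied.

neither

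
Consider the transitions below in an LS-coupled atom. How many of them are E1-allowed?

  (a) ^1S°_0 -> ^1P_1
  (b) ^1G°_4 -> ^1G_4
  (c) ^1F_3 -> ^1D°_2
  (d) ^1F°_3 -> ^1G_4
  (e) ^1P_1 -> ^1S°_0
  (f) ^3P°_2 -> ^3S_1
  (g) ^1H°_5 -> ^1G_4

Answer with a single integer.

7

(a) allowed
(b) allowed
(c) allowed
(d) allowed
(e) allowed
(f) allowed
(g) allowed
Total allowed: 7 of 7.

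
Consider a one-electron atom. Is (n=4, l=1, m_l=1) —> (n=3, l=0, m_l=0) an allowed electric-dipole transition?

allowed

Initial l = 1, final l = 0, so Δl = -1. E1 requires Δl = ±1: passes.
m_l: 1 → 0 (Δm_l = -1). |Δm_l| ≤ 1 passes.
All E1 selection rules are satisfied.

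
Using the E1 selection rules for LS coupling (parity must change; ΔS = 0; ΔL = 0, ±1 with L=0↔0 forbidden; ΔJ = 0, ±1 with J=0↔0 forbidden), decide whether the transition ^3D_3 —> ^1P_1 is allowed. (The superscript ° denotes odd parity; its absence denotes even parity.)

Reading off the term symbols: S 1→0, L 2→1, J 3→1, parity even→even.
Parity must change: even → even — fails.
ΔJ = 0, ±1 (not J=0↔0): J: 3 → 1, ΔJ = -2 — fails.
ΔL = 0, ±1 (not L=0↔0): L: 2 → 1, ΔL = -1 — passes.
ΔS = 0: S: 1 → 0 — fails.
Rule(s) violated: parity, ΔS, ΔJ.

forbidden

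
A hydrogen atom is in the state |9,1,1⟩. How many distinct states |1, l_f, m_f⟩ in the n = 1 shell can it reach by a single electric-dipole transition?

E1 requires Δl = ±1, so l_f ∈ {0, 2}; with 0 ≤ l_f ≤ n_f−1 = 0, the allowed l_f values are {0}.
For l_f = 0: m_f ∈ {m_i−1, m_i, m_i+1} ∩ [−0, 0] = {0} → 1 state.
Total: 1.

1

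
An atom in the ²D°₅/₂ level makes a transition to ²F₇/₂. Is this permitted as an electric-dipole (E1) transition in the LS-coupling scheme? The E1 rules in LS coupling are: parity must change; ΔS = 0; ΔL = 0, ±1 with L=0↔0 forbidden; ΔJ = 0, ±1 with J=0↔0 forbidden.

allowed

Parity must change: odd → even — passes.
ΔS = 0: S: 1/2 → 1/2 — passes.
ΔL = 0, ±1 (not L=0↔0): L: 2 → 3, ΔL = +1 — passes.
ΔJ = 0, ±1 (not J=0↔0): J: 5/2 → 7/2, ΔJ = +1 — passes.
All four E1 rules are satisfied.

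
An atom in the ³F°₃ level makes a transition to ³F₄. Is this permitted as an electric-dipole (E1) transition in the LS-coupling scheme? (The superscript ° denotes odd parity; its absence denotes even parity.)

allowed

Initial level: S=1, L=3, J=3, parity odd. Final level: S=1, L=3, J=4, parity even.
ΔS = 0: S: 1 → 1 — satisfied.
ΔL = 0, ±1 (not L=0↔0): L: 3 → 3, ΔL = +0 — satisfied.
Parity must change: odd → even — satisfied.
ΔJ = 0, ±1 (not J=0↔0): J: 3 → 4, ΔJ = +1 — satisfied.
All four E1 rules are satisfied.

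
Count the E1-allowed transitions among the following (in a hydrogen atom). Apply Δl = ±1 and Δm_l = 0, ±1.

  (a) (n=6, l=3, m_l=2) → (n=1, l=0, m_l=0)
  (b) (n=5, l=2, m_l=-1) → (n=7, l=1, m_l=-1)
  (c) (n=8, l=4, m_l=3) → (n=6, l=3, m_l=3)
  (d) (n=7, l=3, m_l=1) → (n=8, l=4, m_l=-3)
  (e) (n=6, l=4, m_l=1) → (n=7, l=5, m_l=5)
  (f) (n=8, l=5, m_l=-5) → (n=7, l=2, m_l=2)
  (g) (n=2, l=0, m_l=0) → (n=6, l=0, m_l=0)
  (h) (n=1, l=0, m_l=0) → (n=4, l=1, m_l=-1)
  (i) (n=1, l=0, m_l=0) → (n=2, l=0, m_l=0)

3

(a) forbidden — Δl = -3 (E1 requires Δl = ±1); Δm_l = -2 (E1 requires Δm_l = 0, ±1)
(b) allowed
(c) allowed
(d) forbidden — Δm_l = -4 (E1 requires Δm_l = 0, ±1)
(e) forbidden — Δm_l = +4 (E1 requires Δm_l = 0, ±1)
(f) forbidden — Δl = -3 (E1 requires Δl = ±1); Δm_l = +7 (E1 requires Δm_l = 0, ±1)
(g) forbidden — Δl = +0 (E1 requires Δl = ±1)
(h) allowed
(i) forbidden — Δl = +0 (E1 requires Δl = ±1)
Total allowed: 3 of 9.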